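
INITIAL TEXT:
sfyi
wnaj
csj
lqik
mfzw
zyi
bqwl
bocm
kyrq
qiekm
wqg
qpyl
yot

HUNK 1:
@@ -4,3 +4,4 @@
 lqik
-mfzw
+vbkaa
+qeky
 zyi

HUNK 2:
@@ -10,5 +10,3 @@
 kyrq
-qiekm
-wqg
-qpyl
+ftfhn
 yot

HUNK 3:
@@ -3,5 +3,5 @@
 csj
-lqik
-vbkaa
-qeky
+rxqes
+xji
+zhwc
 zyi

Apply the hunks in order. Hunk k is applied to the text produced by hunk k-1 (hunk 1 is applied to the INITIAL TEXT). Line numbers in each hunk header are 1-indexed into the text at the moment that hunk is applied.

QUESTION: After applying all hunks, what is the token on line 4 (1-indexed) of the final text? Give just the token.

Answer: rxqes

Derivation:
Hunk 1: at line 4 remove [mfzw] add [vbkaa,qeky] -> 14 lines: sfyi wnaj csj lqik vbkaa qeky zyi bqwl bocm kyrq qiekm wqg qpyl yot
Hunk 2: at line 10 remove [qiekm,wqg,qpyl] add [ftfhn] -> 12 lines: sfyi wnaj csj lqik vbkaa qeky zyi bqwl bocm kyrq ftfhn yot
Hunk 3: at line 3 remove [lqik,vbkaa,qeky] add [rxqes,xji,zhwc] -> 12 lines: sfyi wnaj csj rxqes xji zhwc zyi bqwl bocm kyrq ftfhn yot
Final line 4: rxqes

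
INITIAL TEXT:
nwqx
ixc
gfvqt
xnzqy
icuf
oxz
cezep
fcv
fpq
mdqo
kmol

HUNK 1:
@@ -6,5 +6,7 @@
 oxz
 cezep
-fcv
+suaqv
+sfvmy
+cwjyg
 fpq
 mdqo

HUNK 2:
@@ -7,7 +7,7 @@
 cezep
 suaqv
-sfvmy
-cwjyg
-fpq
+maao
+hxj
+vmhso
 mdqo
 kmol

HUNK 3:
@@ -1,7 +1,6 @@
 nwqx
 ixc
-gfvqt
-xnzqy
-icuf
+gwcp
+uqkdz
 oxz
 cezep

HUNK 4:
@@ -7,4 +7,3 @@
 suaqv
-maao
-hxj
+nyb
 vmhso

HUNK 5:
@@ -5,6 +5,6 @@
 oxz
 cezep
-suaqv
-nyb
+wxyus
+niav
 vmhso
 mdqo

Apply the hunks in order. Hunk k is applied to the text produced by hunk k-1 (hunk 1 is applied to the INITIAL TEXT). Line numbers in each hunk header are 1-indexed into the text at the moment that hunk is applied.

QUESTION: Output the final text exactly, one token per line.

Hunk 1: at line 6 remove [fcv] add [suaqv,sfvmy,cwjyg] -> 13 lines: nwqx ixc gfvqt xnzqy icuf oxz cezep suaqv sfvmy cwjyg fpq mdqo kmol
Hunk 2: at line 7 remove [sfvmy,cwjyg,fpq] add [maao,hxj,vmhso] -> 13 lines: nwqx ixc gfvqt xnzqy icuf oxz cezep suaqv maao hxj vmhso mdqo kmol
Hunk 3: at line 1 remove [gfvqt,xnzqy,icuf] add [gwcp,uqkdz] -> 12 lines: nwqx ixc gwcp uqkdz oxz cezep suaqv maao hxj vmhso mdqo kmol
Hunk 4: at line 7 remove [maao,hxj] add [nyb] -> 11 lines: nwqx ixc gwcp uqkdz oxz cezep suaqv nyb vmhso mdqo kmol
Hunk 5: at line 5 remove [suaqv,nyb] add [wxyus,niav] -> 11 lines: nwqx ixc gwcp uqkdz oxz cezep wxyus niav vmhso mdqo kmol

Answer: nwqx
ixc
gwcp
uqkdz
oxz
cezep
wxyus
niav
vmhso
mdqo
kmol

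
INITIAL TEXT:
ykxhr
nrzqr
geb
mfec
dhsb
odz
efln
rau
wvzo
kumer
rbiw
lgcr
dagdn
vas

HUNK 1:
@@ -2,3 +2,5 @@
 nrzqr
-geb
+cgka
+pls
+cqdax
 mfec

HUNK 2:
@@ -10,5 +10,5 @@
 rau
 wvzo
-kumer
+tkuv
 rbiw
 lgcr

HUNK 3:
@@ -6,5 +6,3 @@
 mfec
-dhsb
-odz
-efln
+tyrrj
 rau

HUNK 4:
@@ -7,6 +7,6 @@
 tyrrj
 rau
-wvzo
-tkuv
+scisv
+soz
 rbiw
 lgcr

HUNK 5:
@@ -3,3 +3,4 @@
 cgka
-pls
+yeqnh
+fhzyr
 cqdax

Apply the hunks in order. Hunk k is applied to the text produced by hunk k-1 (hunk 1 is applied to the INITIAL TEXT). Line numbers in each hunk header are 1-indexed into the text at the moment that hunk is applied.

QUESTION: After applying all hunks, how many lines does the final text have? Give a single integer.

Answer: 15

Derivation:
Hunk 1: at line 2 remove [geb] add [cgka,pls,cqdax] -> 16 lines: ykxhr nrzqr cgka pls cqdax mfec dhsb odz efln rau wvzo kumer rbiw lgcr dagdn vas
Hunk 2: at line 10 remove [kumer] add [tkuv] -> 16 lines: ykxhr nrzqr cgka pls cqdax mfec dhsb odz efln rau wvzo tkuv rbiw lgcr dagdn vas
Hunk 3: at line 6 remove [dhsb,odz,efln] add [tyrrj] -> 14 lines: ykxhr nrzqr cgka pls cqdax mfec tyrrj rau wvzo tkuv rbiw lgcr dagdn vas
Hunk 4: at line 7 remove [wvzo,tkuv] add [scisv,soz] -> 14 lines: ykxhr nrzqr cgka pls cqdax mfec tyrrj rau scisv soz rbiw lgcr dagdn vas
Hunk 5: at line 3 remove [pls] add [yeqnh,fhzyr] -> 15 lines: ykxhr nrzqr cgka yeqnh fhzyr cqdax mfec tyrrj rau scisv soz rbiw lgcr dagdn vas
Final line count: 15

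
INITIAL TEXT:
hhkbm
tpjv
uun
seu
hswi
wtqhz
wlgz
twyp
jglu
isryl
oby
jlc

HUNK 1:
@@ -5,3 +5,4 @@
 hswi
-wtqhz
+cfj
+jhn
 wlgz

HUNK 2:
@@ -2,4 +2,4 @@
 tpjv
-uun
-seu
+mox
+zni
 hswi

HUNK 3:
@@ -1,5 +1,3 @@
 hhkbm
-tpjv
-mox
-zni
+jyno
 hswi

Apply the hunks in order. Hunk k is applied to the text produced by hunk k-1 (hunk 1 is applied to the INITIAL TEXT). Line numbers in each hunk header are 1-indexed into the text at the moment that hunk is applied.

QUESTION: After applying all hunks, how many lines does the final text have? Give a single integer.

Answer: 11

Derivation:
Hunk 1: at line 5 remove [wtqhz] add [cfj,jhn] -> 13 lines: hhkbm tpjv uun seu hswi cfj jhn wlgz twyp jglu isryl oby jlc
Hunk 2: at line 2 remove [uun,seu] add [mox,zni] -> 13 lines: hhkbm tpjv mox zni hswi cfj jhn wlgz twyp jglu isryl oby jlc
Hunk 3: at line 1 remove [tpjv,mox,zni] add [jyno] -> 11 lines: hhkbm jyno hswi cfj jhn wlgz twyp jglu isryl oby jlc
Final line count: 11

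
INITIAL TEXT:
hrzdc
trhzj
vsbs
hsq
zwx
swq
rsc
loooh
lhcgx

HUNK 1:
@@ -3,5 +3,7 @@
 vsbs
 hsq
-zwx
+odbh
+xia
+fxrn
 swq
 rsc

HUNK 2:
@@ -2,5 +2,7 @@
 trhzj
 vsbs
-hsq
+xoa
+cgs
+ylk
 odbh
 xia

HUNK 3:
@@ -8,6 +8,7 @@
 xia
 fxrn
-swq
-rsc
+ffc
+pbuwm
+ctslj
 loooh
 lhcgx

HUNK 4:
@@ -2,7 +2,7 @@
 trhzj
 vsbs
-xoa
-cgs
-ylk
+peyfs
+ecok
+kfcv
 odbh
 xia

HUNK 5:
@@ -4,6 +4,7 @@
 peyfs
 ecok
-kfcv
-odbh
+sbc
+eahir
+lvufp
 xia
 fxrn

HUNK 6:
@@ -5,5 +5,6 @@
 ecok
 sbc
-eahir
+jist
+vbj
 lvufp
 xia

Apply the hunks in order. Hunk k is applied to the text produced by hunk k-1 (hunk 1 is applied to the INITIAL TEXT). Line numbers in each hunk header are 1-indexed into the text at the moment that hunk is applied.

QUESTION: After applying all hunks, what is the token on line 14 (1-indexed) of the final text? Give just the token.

Answer: ctslj

Derivation:
Hunk 1: at line 3 remove [zwx] add [odbh,xia,fxrn] -> 11 lines: hrzdc trhzj vsbs hsq odbh xia fxrn swq rsc loooh lhcgx
Hunk 2: at line 2 remove [hsq] add [xoa,cgs,ylk] -> 13 lines: hrzdc trhzj vsbs xoa cgs ylk odbh xia fxrn swq rsc loooh lhcgx
Hunk 3: at line 8 remove [swq,rsc] add [ffc,pbuwm,ctslj] -> 14 lines: hrzdc trhzj vsbs xoa cgs ylk odbh xia fxrn ffc pbuwm ctslj loooh lhcgx
Hunk 4: at line 2 remove [xoa,cgs,ylk] add [peyfs,ecok,kfcv] -> 14 lines: hrzdc trhzj vsbs peyfs ecok kfcv odbh xia fxrn ffc pbuwm ctslj loooh lhcgx
Hunk 5: at line 4 remove [kfcv,odbh] add [sbc,eahir,lvufp] -> 15 lines: hrzdc trhzj vsbs peyfs ecok sbc eahir lvufp xia fxrn ffc pbuwm ctslj loooh lhcgx
Hunk 6: at line 5 remove [eahir] add [jist,vbj] -> 16 lines: hrzdc trhzj vsbs peyfs ecok sbc jist vbj lvufp xia fxrn ffc pbuwm ctslj loooh lhcgx
Final line 14: ctslj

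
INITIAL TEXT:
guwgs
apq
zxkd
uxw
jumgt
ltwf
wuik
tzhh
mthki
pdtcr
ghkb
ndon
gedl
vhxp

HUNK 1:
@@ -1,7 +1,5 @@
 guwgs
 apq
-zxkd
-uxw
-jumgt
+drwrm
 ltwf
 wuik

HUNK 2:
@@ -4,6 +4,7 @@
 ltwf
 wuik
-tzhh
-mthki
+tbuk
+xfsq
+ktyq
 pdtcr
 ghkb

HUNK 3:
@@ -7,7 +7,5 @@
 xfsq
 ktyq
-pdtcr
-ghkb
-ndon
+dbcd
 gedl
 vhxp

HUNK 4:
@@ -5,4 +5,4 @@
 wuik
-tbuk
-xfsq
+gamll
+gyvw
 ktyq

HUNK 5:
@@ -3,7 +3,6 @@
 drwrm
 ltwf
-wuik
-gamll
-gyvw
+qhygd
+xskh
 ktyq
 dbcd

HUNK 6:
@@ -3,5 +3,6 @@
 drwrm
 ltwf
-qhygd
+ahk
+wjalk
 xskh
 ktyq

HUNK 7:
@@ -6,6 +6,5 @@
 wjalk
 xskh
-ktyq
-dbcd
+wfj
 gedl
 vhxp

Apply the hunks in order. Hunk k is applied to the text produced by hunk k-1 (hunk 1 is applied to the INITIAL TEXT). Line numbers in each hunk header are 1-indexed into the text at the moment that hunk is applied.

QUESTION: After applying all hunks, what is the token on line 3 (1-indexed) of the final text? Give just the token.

Hunk 1: at line 1 remove [zxkd,uxw,jumgt] add [drwrm] -> 12 lines: guwgs apq drwrm ltwf wuik tzhh mthki pdtcr ghkb ndon gedl vhxp
Hunk 2: at line 4 remove [tzhh,mthki] add [tbuk,xfsq,ktyq] -> 13 lines: guwgs apq drwrm ltwf wuik tbuk xfsq ktyq pdtcr ghkb ndon gedl vhxp
Hunk 3: at line 7 remove [pdtcr,ghkb,ndon] add [dbcd] -> 11 lines: guwgs apq drwrm ltwf wuik tbuk xfsq ktyq dbcd gedl vhxp
Hunk 4: at line 5 remove [tbuk,xfsq] add [gamll,gyvw] -> 11 lines: guwgs apq drwrm ltwf wuik gamll gyvw ktyq dbcd gedl vhxp
Hunk 5: at line 3 remove [wuik,gamll,gyvw] add [qhygd,xskh] -> 10 lines: guwgs apq drwrm ltwf qhygd xskh ktyq dbcd gedl vhxp
Hunk 6: at line 3 remove [qhygd] add [ahk,wjalk] -> 11 lines: guwgs apq drwrm ltwf ahk wjalk xskh ktyq dbcd gedl vhxp
Hunk 7: at line 6 remove [ktyq,dbcd] add [wfj] -> 10 lines: guwgs apq drwrm ltwf ahk wjalk xskh wfj gedl vhxp
Final line 3: drwrm

Answer: drwrm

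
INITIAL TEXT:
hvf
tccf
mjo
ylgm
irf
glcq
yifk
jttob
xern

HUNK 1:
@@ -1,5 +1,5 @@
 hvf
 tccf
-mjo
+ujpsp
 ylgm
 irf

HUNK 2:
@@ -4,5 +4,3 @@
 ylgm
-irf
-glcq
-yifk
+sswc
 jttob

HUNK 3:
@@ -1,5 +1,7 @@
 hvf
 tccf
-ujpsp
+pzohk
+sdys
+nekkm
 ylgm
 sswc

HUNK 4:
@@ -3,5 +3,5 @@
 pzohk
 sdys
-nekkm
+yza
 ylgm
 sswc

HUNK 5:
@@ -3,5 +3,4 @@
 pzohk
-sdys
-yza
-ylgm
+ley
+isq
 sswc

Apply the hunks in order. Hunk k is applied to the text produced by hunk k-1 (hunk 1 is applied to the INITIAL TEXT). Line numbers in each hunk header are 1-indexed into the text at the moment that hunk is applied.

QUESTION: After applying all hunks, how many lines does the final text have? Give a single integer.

Answer: 8

Derivation:
Hunk 1: at line 1 remove [mjo] add [ujpsp] -> 9 lines: hvf tccf ujpsp ylgm irf glcq yifk jttob xern
Hunk 2: at line 4 remove [irf,glcq,yifk] add [sswc] -> 7 lines: hvf tccf ujpsp ylgm sswc jttob xern
Hunk 3: at line 1 remove [ujpsp] add [pzohk,sdys,nekkm] -> 9 lines: hvf tccf pzohk sdys nekkm ylgm sswc jttob xern
Hunk 4: at line 3 remove [nekkm] add [yza] -> 9 lines: hvf tccf pzohk sdys yza ylgm sswc jttob xern
Hunk 5: at line 3 remove [sdys,yza,ylgm] add [ley,isq] -> 8 lines: hvf tccf pzohk ley isq sswc jttob xern
Final line count: 8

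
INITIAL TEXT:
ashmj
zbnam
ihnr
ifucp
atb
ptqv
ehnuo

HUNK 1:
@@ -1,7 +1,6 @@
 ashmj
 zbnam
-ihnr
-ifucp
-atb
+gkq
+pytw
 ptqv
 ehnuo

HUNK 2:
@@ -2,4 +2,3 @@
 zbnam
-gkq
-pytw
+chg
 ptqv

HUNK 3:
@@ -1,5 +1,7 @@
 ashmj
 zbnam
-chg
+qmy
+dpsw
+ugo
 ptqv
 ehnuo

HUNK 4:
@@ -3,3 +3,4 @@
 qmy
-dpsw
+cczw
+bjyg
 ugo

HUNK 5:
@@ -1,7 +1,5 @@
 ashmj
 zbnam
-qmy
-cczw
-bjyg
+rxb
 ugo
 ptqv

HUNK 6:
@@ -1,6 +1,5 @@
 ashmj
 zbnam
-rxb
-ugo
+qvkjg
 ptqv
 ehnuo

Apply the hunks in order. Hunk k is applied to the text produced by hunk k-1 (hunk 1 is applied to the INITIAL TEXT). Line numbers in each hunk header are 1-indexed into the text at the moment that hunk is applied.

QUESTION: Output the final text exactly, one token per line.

Answer: ashmj
zbnam
qvkjg
ptqv
ehnuo

Derivation:
Hunk 1: at line 1 remove [ihnr,ifucp,atb] add [gkq,pytw] -> 6 lines: ashmj zbnam gkq pytw ptqv ehnuo
Hunk 2: at line 2 remove [gkq,pytw] add [chg] -> 5 lines: ashmj zbnam chg ptqv ehnuo
Hunk 3: at line 1 remove [chg] add [qmy,dpsw,ugo] -> 7 lines: ashmj zbnam qmy dpsw ugo ptqv ehnuo
Hunk 4: at line 3 remove [dpsw] add [cczw,bjyg] -> 8 lines: ashmj zbnam qmy cczw bjyg ugo ptqv ehnuo
Hunk 5: at line 1 remove [qmy,cczw,bjyg] add [rxb] -> 6 lines: ashmj zbnam rxb ugo ptqv ehnuo
Hunk 6: at line 1 remove [rxb,ugo] add [qvkjg] -> 5 lines: ashmj zbnam qvkjg ptqv ehnuo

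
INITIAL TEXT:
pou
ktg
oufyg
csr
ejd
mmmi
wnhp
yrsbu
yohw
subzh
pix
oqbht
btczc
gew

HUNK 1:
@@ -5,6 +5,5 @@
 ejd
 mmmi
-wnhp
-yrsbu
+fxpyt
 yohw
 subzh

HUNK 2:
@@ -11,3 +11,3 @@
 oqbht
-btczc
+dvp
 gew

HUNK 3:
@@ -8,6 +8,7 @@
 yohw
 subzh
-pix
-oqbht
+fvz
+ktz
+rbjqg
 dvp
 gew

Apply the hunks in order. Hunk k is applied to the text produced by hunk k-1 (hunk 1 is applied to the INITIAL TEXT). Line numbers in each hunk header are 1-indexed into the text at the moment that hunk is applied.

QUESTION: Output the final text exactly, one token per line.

Answer: pou
ktg
oufyg
csr
ejd
mmmi
fxpyt
yohw
subzh
fvz
ktz
rbjqg
dvp
gew

Derivation:
Hunk 1: at line 5 remove [wnhp,yrsbu] add [fxpyt] -> 13 lines: pou ktg oufyg csr ejd mmmi fxpyt yohw subzh pix oqbht btczc gew
Hunk 2: at line 11 remove [btczc] add [dvp] -> 13 lines: pou ktg oufyg csr ejd mmmi fxpyt yohw subzh pix oqbht dvp gew
Hunk 3: at line 8 remove [pix,oqbht] add [fvz,ktz,rbjqg] -> 14 lines: pou ktg oufyg csr ejd mmmi fxpyt yohw subzh fvz ktz rbjqg dvp gew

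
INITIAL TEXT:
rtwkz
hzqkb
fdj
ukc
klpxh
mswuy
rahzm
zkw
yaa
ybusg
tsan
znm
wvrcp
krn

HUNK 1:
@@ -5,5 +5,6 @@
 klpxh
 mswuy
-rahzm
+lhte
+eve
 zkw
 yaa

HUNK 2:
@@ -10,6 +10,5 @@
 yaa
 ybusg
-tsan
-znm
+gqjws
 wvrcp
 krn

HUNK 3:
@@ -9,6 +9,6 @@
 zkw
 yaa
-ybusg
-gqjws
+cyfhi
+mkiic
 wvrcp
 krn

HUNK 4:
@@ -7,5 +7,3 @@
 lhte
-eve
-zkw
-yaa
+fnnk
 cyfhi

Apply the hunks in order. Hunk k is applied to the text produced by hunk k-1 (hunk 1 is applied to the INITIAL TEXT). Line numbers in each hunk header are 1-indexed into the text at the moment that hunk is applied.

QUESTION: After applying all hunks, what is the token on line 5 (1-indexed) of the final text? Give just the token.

Answer: klpxh

Derivation:
Hunk 1: at line 5 remove [rahzm] add [lhte,eve] -> 15 lines: rtwkz hzqkb fdj ukc klpxh mswuy lhte eve zkw yaa ybusg tsan znm wvrcp krn
Hunk 2: at line 10 remove [tsan,znm] add [gqjws] -> 14 lines: rtwkz hzqkb fdj ukc klpxh mswuy lhte eve zkw yaa ybusg gqjws wvrcp krn
Hunk 3: at line 9 remove [ybusg,gqjws] add [cyfhi,mkiic] -> 14 lines: rtwkz hzqkb fdj ukc klpxh mswuy lhte eve zkw yaa cyfhi mkiic wvrcp krn
Hunk 4: at line 7 remove [eve,zkw,yaa] add [fnnk] -> 12 lines: rtwkz hzqkb fdj ukc klpxh mswuy lhte fnnk cyfhi mkiic wvrcp krn
Final line 5: klpxh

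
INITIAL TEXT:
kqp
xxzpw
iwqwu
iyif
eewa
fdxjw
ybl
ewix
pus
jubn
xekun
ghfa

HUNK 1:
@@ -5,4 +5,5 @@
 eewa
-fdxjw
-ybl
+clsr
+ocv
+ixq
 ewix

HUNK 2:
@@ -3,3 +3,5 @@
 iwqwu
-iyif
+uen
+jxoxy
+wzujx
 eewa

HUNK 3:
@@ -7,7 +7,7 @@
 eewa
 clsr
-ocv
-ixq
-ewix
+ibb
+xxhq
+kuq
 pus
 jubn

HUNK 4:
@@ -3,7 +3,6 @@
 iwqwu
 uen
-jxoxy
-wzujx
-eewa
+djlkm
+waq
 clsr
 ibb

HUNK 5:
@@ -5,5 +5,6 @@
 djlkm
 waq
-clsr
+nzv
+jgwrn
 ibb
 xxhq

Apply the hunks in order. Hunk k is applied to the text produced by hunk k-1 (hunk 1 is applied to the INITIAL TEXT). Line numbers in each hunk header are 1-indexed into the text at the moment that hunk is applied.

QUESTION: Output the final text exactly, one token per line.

Hunk 1: at line 5 remove [fdxjw,ybl] add [clsr,ocv,ixq] -> 13 lines: kqp xxzpw iwqwu iyif eewa clsr ocv ixq ewix pus jubn xekun ghfa
Hunk 2: at line 3 remove [iyif] add [uen,jxoxy,wzujx] -> 15 lines: kqp xxzpw iwqwu uen jxoxy wzujx eewa clsr ocv ixq ewix pus jubn xekun ghfa
Hunk 3: at line 7 remove [ocv,ixq,ewix] add [ibb,xxhq,kuq] -> 15 lines: kqp xxzpw iwqwu uen jxoxy wzujx eewa clsr ibb xxhq kuq pus jubn xekun ghfa
Hunk 4: at line 3 remove [jxoxy,wzujx,eewa] add [djlkm,waq] -> 14 lines: kqp xxzpw iwqwu uen djlkm waq clsr ibb xxhq kuq pus jubn xekun ghfa
Hunk 5: at line 5 remove [clsr] add [nzv,jgwrn] -> 15 lines: kqp xxzpw iwqwu uen djlkm waq nzv jgwrn ibb xxhq kuq pus jubn xekun ghfa

Answer: kqp
xxzpw
iwqwu
uen
djlkm
waq
nzv
jgwrn
ibb
xxhq
kuq
pus
jubn
xekun
ghfa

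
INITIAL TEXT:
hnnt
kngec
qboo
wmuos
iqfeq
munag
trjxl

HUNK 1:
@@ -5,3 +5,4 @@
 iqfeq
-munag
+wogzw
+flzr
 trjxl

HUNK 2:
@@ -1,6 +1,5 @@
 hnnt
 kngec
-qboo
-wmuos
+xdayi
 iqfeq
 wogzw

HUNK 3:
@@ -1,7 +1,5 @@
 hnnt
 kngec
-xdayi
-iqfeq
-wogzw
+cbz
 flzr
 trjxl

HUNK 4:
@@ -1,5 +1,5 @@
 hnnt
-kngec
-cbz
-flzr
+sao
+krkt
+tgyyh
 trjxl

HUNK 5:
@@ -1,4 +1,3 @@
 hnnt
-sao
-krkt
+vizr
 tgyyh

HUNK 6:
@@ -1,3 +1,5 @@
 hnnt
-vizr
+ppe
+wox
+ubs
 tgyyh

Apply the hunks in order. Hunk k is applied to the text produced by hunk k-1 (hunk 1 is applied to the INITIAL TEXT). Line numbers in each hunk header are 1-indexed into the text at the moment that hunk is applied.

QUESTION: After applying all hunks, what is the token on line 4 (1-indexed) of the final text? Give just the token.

Answer: ubs

Derivation:
Hunk 1: at line 5 remove [munag] add [wogzw,flzr] -> 8 lines: hnnt kngec qboo wmuos iqfeq wogzw flzr trjxl
Hunk 2: at line 1 remove [qboo,wmuos] add [xdayi] -> 7 lines: hnnt kngec xdayi iqfeq wogzw flzr trjxl
Hunk 3: at line 1 remove [xdayi,iqfeq,wogzw] add [cbz] -> 5 lines: hnnt kngec cbz flzr trjxl
Hunk 4: at line 1 remove [kngec,cbz,flzr] add [sao,krkt,tgyyh] -> 5 lines: hnnt sao krkt tgyyh trjxl
Hunk 5: at line 1 remove [sao,krkt] add [vizr] -> 4 lines: hnnt vizr tgyyh trjxl
Hunk 6: at line 1 remove [vizr] add [ppe,wox,ubs] -> 6 lines: hnnt ppe wox ubs tgyyh trjxl
Final line 4: ubs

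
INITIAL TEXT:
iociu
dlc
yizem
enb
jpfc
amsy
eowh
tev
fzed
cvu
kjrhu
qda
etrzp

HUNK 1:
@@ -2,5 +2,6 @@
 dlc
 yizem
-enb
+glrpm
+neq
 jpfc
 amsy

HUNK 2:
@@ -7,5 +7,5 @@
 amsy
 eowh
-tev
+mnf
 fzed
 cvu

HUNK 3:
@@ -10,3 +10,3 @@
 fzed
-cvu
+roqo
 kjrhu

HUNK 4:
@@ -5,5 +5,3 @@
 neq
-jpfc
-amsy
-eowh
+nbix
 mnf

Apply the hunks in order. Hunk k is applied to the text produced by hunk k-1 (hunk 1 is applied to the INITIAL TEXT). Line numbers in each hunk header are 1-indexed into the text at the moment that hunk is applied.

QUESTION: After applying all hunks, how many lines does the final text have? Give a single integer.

Answer: 12

Derivation:
Hunk 1: at line 2 remove [enb] add [glrpm,neq] -> 14 lines: iociu dlc yizem glrpm neq jpfc amsy eowh tev fzed cvu kjrhu qda etrzp
Hunk 2: at line 7 remove [tev] add [mnf] -> 14 lines: iociu dlc yizem glrpm neq jpfc amsy eowh mnf fzed cvu kjrhu qda etrzp
Hunk 3: at line 10 remove [cvu] add [roqo] -> 14 lines: iociu dlc yizem glrpm neq jpfc amsy eowh mnf fzed roqo kjrhu qda etrzp
Hunk 4: at line 5 remove [jpfc,amsy,eowh] add [nbix] -> 12 lines: iociu dlc yizem glrpm neq nbix mnf fzed roqo kjrhu qda etrzp
Final line count: 12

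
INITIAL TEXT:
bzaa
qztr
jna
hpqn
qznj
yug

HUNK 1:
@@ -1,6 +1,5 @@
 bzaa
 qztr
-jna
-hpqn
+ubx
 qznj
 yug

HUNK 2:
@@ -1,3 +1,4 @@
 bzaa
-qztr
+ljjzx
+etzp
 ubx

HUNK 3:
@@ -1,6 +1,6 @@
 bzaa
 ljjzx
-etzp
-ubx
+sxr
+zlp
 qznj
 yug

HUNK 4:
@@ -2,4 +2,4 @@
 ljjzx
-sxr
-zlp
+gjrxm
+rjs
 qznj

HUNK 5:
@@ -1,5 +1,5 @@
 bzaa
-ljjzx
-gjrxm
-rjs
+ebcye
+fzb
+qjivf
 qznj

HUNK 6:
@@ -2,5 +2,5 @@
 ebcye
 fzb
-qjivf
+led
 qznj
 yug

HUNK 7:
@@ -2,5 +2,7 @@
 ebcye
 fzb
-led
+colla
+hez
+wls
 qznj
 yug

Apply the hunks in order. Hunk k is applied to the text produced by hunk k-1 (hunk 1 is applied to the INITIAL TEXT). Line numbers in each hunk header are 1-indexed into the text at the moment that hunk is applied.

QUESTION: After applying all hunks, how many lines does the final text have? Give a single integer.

Answer: 8

Derivation:
Hunk 1: at line 1 remove [jna,hpqn] add [ubx] -> 5 lines: bzaa qztr ubx qznj yug
Hunk 2: at line 1 remove [qztr] add [ljjzx,etzp] -> 6 lines: bzaa ljjzx etzp ubx qznj yug
Hunk 3: at line 1 remove [etzp,ubx] add [sxr,zlp] -> 6 lines: bzaa ljjzx sxr zlp qznj yug
Hunk 4: at line 2 remove [sxr,zlp] add [gjrxm,rjs] -> 6 lines: bzaa ljjzx gjrxm rjs qznj yug
Hunk 5: at line 1 remove [ljjzx,gjrxm,rjs] add [ebcye,fzb,qjivf] -> 6 lines: bzaa ebcye fzb qjivf qznj yug
Hunk 6: at line 2 remove [qjivf] add [led] -> 6 lines: bzaa ebcye fzb led qznj yug
Hunk 7: at line 2 remove [led] add [colla,hez,wls] -> 8 lines: bzaa ebcye fzb colla hez wls qznj yug
Final line count: 8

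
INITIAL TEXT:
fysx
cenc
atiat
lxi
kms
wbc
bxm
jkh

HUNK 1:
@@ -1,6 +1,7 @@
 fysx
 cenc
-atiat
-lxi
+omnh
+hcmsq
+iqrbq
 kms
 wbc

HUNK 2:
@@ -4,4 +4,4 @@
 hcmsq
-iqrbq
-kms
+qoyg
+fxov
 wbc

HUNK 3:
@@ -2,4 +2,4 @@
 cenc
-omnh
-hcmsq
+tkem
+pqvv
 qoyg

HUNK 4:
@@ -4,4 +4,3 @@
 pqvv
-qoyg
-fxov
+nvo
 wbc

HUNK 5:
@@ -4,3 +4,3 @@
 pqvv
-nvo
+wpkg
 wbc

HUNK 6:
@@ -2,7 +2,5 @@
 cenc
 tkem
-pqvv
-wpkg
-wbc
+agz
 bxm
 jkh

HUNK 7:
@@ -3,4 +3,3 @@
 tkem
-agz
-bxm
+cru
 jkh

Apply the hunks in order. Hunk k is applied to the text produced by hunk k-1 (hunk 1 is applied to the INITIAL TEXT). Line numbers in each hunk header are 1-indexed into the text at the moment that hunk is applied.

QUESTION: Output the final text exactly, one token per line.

Answer: fysx
cenc
tkem
cru
jkh

Derivation:
Hunk 1: at line 1 remove [atiat,lxi] add [omnh,hcmsq,iqrbq] -> 9 lines: fysx cenc omnh hcmsq iqrbq kms wbc bxm jkh
Hunk 2: at line 4 remove [iqrbq,kms] add [qoyg,fxov] -> 9 lines: fysx cenc omnh hcmsq qoyg fxov wbc bxm jkh
Hunk 3: at line 2 remove [omnh,hcmsq] add [tkem,pqvv] -> 9 lines: fysx cenc tkem pqvv qoyg fxov wbc bxm jkh
Hunk 4: at line 4 remove [qoyg,fxov] add [nvo] -> 8 lines: fysx cenc tkem pqvv nvo wbc bxm jkh
Hunk 5: at line 4 remove [nvo] add [wpkg] -> 8 lines: fysx cenc tkem pqvv wpkg wbc bxm jkh
Hunk 6: at line 2 remove [pqvv,wpkg,wbc] add [agz] -> 6 lines: fysx cenc tkem agz bxm jkh
Hunk 7: at line 3 remove [agz,bxm] add [cru] -> 5 lines: fysx cenc tkem cru jkh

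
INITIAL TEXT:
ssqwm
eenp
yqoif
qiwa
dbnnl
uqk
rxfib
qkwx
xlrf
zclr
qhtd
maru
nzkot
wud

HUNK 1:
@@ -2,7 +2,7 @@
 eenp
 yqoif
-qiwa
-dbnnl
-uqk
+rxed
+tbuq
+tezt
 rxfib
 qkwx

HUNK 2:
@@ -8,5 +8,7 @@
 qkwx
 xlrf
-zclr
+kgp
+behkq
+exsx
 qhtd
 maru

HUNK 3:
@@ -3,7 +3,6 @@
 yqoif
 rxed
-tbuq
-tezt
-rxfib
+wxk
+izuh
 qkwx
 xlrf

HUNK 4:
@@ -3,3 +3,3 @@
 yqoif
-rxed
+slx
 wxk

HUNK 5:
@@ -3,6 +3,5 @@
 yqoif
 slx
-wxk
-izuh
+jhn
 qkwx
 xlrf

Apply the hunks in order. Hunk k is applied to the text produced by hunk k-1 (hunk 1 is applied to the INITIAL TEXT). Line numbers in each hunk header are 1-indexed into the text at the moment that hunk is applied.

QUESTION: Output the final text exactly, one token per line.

Answer: ssqwm
eenp
yqoif
slx
jhn
qkwx
xlrf
kgp
behkq
exsx
qhtd
maru
nzkot
wud

Derivation:
Hunk 1: at line 2 remove [qiwa,dbnnl,uqk] add [rxed,tbuq,tezt] -> 14 lines: ssqwm eenp yqoif rxed tbuq tezt rxfib qkwx xlrf zclr qhtd maru nzkot wud
Hunk 2: at line 8 remove [zclr] add [kgp,behkq,exsx] -> 16 lines: ssqwm eenp yqoif rxed tbuq tezt rxfib qkwx xlrf kgp behkq exsx qhtd maru nzkot wud
Hunk 3: at line 3 remove [tbuq,tezt,rxfib] add [wxk,izuh] -> 15 lines: ssqwm eenp yqoif rxed wxk izuh qkwx xlrf kgp behkq exsx qhtd maru nzkot wud
Hunk 4: at line 3 remove [rxed] add [slx] -> 15 lines: ssqwm eenp yqoif slx wxk izuh qkwx xlrf kgp behkq exsx qhtd maru nzkot wud
Hunk 5: at line 3 remove [wxk,izuh] add [jhn] -> 14 lines: ssqwm eenp yqoif slx jhn qkwx xlrf kgp behkq exsx qhtd maru nzkot wud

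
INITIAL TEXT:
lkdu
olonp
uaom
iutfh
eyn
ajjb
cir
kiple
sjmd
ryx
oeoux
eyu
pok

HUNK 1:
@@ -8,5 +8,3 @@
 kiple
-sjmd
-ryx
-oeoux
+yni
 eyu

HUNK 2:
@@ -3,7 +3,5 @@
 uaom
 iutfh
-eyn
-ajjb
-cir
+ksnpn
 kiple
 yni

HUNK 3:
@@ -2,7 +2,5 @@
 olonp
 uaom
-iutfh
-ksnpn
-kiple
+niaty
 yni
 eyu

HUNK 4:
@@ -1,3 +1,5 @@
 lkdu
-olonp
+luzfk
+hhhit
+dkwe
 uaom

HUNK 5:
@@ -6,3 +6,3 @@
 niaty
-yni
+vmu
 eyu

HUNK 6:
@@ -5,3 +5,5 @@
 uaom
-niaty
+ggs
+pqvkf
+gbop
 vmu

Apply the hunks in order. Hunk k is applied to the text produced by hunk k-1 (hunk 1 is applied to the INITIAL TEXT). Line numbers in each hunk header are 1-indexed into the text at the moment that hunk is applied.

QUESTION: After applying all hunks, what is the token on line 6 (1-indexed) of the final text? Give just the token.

Hunk 1: at line 8 remove [sjmd,ryx,oeoux] add [yni] -> 11 lines: lkdu olonp uaom iutfh eyn ajjb cir kiple yni eyu pok
Hunk 2: at line 3 remove [eyn,ajjb,cir] add [ksnpn] -> 9 lines: lkdu olonp uaom iutfh ksnpn kiple yni eyu pok
Hunk 3: at line 2 remove [iutfh,ksnpn,kiple] add [niaty] -> 7 lines: lkdu olonp uaom niaty yni eyu pok
Hunk 4: at line 1 remove [olonp] add [luzfk,hhhit,dkwe] -> 9 lines: lkdu luzfk hhhit dkwe uaom niaty yni eyu pok
Hunk 5: at line 6 remove [yni] add [vmu] -> 9 lines: lkdu luzfk hhhit dkwe uaom niaty vmu eyu pok
Hunk 6: at line 5 remove [niaty] add [ggs,pqvkf,gbop] -> 11 lines: lkdu luzfk hhhit dkwe uaom ggs pqvkf gbop vmu eyu pok
Final line 6: ggs

Answer: ggs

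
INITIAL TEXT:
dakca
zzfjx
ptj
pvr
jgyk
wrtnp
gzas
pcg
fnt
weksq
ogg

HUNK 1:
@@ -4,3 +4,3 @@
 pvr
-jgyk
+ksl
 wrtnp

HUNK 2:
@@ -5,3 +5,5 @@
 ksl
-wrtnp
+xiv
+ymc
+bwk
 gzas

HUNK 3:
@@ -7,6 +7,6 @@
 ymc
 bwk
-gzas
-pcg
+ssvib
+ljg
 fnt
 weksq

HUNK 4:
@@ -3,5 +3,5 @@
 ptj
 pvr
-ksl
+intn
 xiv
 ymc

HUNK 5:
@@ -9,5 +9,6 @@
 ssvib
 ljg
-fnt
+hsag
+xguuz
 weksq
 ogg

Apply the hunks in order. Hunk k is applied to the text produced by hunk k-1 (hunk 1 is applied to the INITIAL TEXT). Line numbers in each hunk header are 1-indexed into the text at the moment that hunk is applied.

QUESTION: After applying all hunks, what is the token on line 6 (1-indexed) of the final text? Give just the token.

Answer: xiv

Derivation:
Hunk 1: at line 4 remove [jgyk] add [ksl] -> 11 lines: dakca zzfjx ptj pvr ksl wrtnp gzas pcg fnt weksq ogg
Hunk 2: at line 5 remove [wrtnp] add [xiv,ymc,bwk] -> 13 lines: dakca zzfjx ptj pvr ksl xiv ymc bwk gzas pcg fnt weksq ogg
Hunk 3: at line 7 remove [gzas,pcg] add [ssvib,ljg] -> 13 lines: dakca zzfjx ptj pvr ksl xiv ymc bwk ssvib ljg fnt weksq ogg
Hunk 4: at line 3 remove [ksl] add [intn] -> 13 lines: dakca zzfjx ptj pvr intn xiv ymc bwk ssvib ljg fnt weksq ogg
Hunk 5: at line 9 remove [fnt] add [hsag,xguuz] -> 14 lines: dakca zzfjx ptj pvr intn xiv ymc bwk ssvib ljg hsag xguuz weksq ogg
Final line 6: xiv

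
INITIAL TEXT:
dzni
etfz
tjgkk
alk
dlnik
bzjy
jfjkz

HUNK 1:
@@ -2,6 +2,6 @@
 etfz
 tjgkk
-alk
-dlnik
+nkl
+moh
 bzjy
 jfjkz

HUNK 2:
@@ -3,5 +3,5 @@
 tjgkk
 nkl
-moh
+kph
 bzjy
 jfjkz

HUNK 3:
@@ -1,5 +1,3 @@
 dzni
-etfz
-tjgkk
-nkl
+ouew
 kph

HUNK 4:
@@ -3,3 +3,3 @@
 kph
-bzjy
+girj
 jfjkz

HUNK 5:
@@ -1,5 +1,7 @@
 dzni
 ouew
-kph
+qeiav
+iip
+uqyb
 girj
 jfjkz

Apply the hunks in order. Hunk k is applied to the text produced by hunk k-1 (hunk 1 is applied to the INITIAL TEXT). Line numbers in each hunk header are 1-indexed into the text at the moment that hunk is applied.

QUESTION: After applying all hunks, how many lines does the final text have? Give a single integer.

Answer: 7

Derivation:
Hunk 1: at line 2 remove [alk,dlnik] add [nkl,moh] -> 7 lines: dzni etfz tjgkk nkl moh bzjy jfjkz
Hunk 2: at line 3 remove [moh] add [kph] -> 7 lines: dzni etfz tjgkk nkl kph bzjy jfjkz
Hunk 3: at line 1 remove [etfz,tjgkk,nkl] add [ouew] -> 5 lines: dzni ouew kph bzjy jfjkz
Hunk 4: at line 3 remove [bzjy] add [girj] -> 5 lines: dzni ouew kph girj jfjkz
Hunk 5: at line 1 remove [kph] add [qeiav,iip,uqyb] -> 7 lines: dzni ouew qeiav iip uqyb girj jfjkz
Final line count: 7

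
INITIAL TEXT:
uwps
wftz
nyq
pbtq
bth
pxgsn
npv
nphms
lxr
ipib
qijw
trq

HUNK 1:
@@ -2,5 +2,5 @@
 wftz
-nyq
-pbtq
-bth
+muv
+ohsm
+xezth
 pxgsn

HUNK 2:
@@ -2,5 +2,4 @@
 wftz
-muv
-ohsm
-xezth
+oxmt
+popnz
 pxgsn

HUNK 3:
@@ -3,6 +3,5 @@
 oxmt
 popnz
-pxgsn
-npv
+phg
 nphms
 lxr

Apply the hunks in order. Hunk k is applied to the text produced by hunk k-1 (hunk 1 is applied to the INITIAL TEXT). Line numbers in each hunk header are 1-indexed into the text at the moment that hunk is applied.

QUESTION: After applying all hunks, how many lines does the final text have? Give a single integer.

Answer: 10

Derivation:
Hunk 1: at line 2 remove [nyq,pbtq,bth] add [muv,ohsm,xezth] -> 12 lines: uwps wftz muv ohsm xezth pxgsn npv nphms lxr ipib qijw trq
Hunk 2: at line 2 remove [muv,ohsm,xezth] add [oxmt,popnz] -> 11 lines: uwps wftz oxmt popnz pxgsn npv nphms lxr ipib qijw trq
Hunk 3: at line 3 remove [pxgsn,npv] add [phg] -> 10 lines: uwps wftz oxmt popnz phg nphms lxr ipib qijw trq
Final line count: 10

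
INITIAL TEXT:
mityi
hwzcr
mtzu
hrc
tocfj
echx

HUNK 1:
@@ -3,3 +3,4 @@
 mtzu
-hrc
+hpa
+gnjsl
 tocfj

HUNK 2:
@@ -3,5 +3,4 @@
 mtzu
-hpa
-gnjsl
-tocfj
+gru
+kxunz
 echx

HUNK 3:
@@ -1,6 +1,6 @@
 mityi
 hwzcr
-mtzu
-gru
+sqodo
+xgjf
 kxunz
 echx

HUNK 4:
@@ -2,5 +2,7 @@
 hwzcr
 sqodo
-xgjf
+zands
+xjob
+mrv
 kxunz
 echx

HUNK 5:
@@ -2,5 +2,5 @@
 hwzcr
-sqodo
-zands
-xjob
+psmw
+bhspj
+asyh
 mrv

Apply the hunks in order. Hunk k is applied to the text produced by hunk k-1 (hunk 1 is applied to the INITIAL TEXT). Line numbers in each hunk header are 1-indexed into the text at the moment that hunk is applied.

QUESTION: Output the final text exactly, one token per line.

Answer: mityi
hwzcr
psmw
bhspj
asyh
mrv
kxunz
echx

Derivation:
Hunk 1: at line 3 remove [hrc] add [hpa,gnjsl] -> 7 lines: mityi hwzcr mtzu hpa gnjsl tocfj echx
Hunk 2: at line 3 remove [hpa,gnjsl,tocfj] add [gru,kxunz] -> 6 lines: mityi hwzcr mtzu gru kxunz echx
Hunk 3: at line 1 remove [mtzu,gru] add [sqodo,xgjf] -> 6 lines: mityi hwzcr sqodo xgjf kxunz echx
Hunk 4: at line 2 remove [xgjf] add [zands,xjob,mrv] -> 8 lines: mityi hwzcr sqodo zands xjob mrv kxunz echx
Hunk 5: at line 2 remove [sqodo,zands,xjob] add [psmw,bhspj,asyh] -> 8 lines: mityi hwzcr psmw bhspj asyh mrv kxunz echx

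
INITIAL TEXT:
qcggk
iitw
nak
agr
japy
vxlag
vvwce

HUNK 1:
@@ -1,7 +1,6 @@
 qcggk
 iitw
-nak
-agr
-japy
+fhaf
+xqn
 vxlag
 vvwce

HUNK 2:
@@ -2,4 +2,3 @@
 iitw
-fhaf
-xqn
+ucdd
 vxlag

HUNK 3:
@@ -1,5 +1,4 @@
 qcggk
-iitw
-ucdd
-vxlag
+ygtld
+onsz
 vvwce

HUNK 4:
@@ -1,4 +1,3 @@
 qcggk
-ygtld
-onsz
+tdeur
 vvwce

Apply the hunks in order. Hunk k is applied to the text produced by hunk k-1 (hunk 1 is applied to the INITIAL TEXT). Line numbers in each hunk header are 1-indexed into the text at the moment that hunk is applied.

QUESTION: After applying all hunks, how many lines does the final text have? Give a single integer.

Hunk 1: at line 1 remove [nak,agr,japy] add [fhaf,xqn] -> 6 lines: qcggk iitw fhaf xqn vxlag vvwce
Hunk 2: at line 2 remove [fhaf,xqn] add [ucdd] -> 5 lines: qcggk iitw ucdd vxlag vvwce
Hunk 3: at line 1 remove [iitw,ucdd,vxlag] add [ygtld,onsz] -> 4 lines: qcggk ygtld onsz vvwce
Hunk 4: at line 1 remove [ygtld,onsz] add [tdeur] -> 3 lines: qcggk tdeur vvwce
Final line count: 3

Answer: 3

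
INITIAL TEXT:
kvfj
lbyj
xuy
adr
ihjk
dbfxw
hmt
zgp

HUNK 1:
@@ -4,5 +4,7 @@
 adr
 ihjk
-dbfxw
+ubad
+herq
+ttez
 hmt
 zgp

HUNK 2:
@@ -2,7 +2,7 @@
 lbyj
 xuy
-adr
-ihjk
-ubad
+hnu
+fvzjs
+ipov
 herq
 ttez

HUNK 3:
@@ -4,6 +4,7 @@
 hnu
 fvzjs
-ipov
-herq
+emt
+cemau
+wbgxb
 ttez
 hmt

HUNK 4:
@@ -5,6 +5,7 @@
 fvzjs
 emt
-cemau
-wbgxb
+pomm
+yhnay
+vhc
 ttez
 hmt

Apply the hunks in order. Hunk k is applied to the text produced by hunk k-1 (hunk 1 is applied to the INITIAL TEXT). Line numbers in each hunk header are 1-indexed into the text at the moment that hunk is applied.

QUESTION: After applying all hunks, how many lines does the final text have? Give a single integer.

Hunk 1: at line 4 remove [dbfxw] add [ubad,herq,ttez] -> 10 lines: kvfj lbyj xuy adr ihjk ubad herq ttez hmt zgp
Hunk 2: at line 2 remove [adr,ihjk,ubad] add [hnu,fvzjs,ipov] -> 10 lines: kvfj lbyj xuy hnu fvzjs ipov herq ttez hmt zgp
Hunk 3: at line 4 remove [ipov,herq] add [emt,cemau,wbgxb] -> 11 lines: kvfj lbyj xuy hnu fvzjs emt cemau wbgxb ttez hmt zgp
Hunk 4: at line 5 remove [cemau,wbgxb] add [pomm,yhnay,vhc] -> 12 lines: kvfj lbyj xuy hnu fvzjs emt pomm yhnay vhc ttez hmt zgp
Final line count: 12

Answer: 12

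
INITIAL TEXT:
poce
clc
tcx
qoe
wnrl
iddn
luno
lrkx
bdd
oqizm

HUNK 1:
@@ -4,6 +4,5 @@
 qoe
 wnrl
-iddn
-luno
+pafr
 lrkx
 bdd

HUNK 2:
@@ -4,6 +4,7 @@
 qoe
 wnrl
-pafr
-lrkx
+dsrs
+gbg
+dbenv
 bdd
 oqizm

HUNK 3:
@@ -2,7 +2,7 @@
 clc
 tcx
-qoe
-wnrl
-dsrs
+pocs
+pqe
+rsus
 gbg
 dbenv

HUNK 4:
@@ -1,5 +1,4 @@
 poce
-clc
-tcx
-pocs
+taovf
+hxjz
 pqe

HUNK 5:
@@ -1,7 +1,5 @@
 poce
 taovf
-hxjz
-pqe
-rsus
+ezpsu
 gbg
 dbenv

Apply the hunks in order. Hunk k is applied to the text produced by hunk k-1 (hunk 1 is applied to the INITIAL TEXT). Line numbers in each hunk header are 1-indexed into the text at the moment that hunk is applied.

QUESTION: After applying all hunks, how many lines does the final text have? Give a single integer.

Answer: 7

Derivation:
Hunk 1: at line 4 remove [iddn,luno] add [pafr] -> 9 lines: poce clc tcx qoe wnrl pafr lrkx bdd oqizm
Hunk 2: at line 4 remove [pafr,lrkx] add [dsrs,gbg,dbenv] -> 10 lines: poce clc tcx qoe wnrl dsrs gbg dbenv bdd oqizm
Hunk 3: at line 2 remove [qoe,wnrl,dsrs] add [pocs,pqe,rsus] -> 10 lines: poce clc tcx pocs pqe rsus gbg dbenv bdd oqizm
Hunk 4: at line 1 remove [clc,tcx,pocs] add [taovf,hxjz] -> 9 lines: poce taovf hxjz pqe rsus gbg dbenv bdd oqizm
Hunk 5: at line 1 remove [hxjz,pqe,rsus] add [ezpsu] -> 7 lines: poce taovf ezpsu gbg dbenv bdd oqizm
Final line count: 7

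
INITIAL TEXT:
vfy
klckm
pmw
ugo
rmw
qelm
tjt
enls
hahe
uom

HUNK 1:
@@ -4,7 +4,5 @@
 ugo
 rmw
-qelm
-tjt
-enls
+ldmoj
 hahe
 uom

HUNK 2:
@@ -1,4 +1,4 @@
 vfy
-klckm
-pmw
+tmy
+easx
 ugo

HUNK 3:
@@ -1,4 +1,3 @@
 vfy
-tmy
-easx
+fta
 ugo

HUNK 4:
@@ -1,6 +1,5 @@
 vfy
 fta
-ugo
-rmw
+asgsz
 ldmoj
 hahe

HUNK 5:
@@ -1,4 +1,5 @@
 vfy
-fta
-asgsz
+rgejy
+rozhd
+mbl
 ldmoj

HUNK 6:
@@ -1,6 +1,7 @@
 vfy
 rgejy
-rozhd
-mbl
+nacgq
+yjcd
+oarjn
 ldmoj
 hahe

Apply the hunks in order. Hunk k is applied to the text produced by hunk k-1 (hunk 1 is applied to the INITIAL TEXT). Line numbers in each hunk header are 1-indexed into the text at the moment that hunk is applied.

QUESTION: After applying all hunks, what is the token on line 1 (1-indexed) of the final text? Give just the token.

Answer: vfy

Derivation:
Hunk 1: at line 4 remove [qelm,tjt,enls] add [ldmoj] -> 8 lines: vfy klckm pmw ugo rmw ldmoj hahe uom
Hunk 2: at line 1 remove [klckm,pmw] add [tmy,easx] -> 8 lines: vfy tmy easx ugo rmw ldmoj hahe uom
Hunk 3: at line 1 remove [tmy,easx] add [fta] -> 7 lines: vfy fta ugo rmw ldmoj hahe uom
Hunk 4: at line 1 remove [ugo,rmw] add [asgsz] -> 6 lines: vfy fta asgsz ldmoj hahe uom
Hunk 5: at line 1 remove [fta,asgsz] add [rgejy,rozhd,mbl] -> 7 lines: vfy rgejy rozhd mbl ldmoj hahe uom
Hunk 6: at line 1 remove [rozhd,mbl] add [nacgq,yjcd,oarjn] -> 8 lines: vfy rgejy nacgq yjcd oarjn ldmoj hahe uom
Final line 1: vfy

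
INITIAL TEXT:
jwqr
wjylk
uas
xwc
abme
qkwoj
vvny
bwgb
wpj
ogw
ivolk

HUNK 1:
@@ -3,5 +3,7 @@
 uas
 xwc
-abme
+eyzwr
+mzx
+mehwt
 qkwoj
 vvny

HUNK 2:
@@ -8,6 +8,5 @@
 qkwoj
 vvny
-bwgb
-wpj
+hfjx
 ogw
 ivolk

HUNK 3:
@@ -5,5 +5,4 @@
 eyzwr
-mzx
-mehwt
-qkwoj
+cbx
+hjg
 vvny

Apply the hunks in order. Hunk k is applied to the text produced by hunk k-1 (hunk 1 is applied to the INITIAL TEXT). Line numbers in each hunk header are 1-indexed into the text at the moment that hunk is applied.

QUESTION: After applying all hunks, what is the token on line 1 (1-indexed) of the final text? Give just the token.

Hunk 1: at line 3 remove [abme] add [eyzwr,mzx,mehwt] -> 13 lines: jwqr wjylk uas xwc eyzwr mzx mehwt qkwoj vvny bwgb wpj ogw ivolk
Hunk 2: at line 8 remove [bwgb,wpj] add [hfjx] -> 12 lines: jwqr wjylk uas xwc eyzwr mzx mehwt qkwoj vvny hfjx ogw ivolk
Hunk 3: at line 5 remove [mzx,mehwt,qkwoj] add [cbx,hjg] -> 11 lines: jwqr wjylk uas xwc eyzwr cbx hjg vvny hfjx ogw ivolk
Final line 1: jwqr

Answer: jwqr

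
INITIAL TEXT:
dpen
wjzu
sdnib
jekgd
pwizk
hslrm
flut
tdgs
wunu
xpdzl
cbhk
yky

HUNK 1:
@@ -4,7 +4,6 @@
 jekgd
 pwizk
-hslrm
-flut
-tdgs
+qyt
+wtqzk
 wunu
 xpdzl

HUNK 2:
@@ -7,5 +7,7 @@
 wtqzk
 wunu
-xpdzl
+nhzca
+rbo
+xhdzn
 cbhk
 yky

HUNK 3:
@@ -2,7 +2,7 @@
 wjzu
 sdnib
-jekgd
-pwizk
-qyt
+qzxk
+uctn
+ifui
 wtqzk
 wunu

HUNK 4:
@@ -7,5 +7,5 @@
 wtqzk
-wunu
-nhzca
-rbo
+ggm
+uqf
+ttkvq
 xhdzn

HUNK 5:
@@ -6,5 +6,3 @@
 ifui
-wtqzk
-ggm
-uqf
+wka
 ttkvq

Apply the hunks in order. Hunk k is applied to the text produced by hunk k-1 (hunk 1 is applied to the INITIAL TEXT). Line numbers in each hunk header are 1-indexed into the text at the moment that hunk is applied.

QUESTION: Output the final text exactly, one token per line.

Answer: dpen
wjzu
sdnib
qzxk
uctn
ifui
wka
ttkvq
xhdzn
cbhk
yky

Derivation:
Hunk 1: at line 4 remove [hslrm,flut,tdgs] add [qyt,wtqzk] -> 11 lines: dpen wjzu sdnib jekgd pwizk qyt wtqzk wunu xpdzl cbhk yky
Hunk 2: at line 7 remove [xpdzl] add [nhzca,rbo,xhdzn] -> 13 lines: dpen wjzu sdnib jekgd pwizk qyt wtqzk wunu nhzca rbo xhdzn cbhk yky
Hunk 3: at line 2 remove [jekgd,pwizk,qyt] add [qzxk,uctn,ifui] -> 13 lines: dpen wjzu sdnib qzxk uctn ifui wtqzk wunu nhzca rbo xhdzn cbhk yky
Hunk 4: at line 7 remove [wunu,nhzca,rbo] add [ggm,uqf,ttkvq] -> 13 lines: dpen wjzu sdnib qzxk uctn ifui wtqzk ggm uqf ttkvq xhdzn cbhk yky
Hunk 5: at line 6 remove [wtqzk,ggm,uqf] add [wka] -> 11 lines: dpen wjzu sdnib qzxk uctn ifui wka ttkvq xhdzn cbhk yky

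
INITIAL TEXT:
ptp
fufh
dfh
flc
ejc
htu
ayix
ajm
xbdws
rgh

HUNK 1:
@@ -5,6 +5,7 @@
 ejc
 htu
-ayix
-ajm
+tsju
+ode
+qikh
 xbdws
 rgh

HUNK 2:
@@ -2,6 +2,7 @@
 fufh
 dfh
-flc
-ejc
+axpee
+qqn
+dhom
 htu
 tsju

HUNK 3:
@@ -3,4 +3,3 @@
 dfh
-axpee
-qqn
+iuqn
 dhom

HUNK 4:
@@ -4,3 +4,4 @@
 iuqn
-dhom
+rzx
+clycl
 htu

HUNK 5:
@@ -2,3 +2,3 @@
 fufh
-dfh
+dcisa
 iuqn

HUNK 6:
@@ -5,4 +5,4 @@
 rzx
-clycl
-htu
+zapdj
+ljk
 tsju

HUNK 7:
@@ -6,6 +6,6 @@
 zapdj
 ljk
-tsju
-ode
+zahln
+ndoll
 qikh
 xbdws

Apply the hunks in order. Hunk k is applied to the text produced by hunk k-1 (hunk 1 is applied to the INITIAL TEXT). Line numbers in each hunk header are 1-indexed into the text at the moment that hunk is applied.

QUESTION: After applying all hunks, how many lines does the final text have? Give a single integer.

Answer: 12

Derivation:
Hunk 1: at line 5 remove [ayix,ajm] add [tsju,ode,qikh] -> 11 lines: ptp fufh dfh flc ejc htu tsju ode qikh xbdws rgh
Hunk 2: at line 2 remove [flc,ejc] add [axpee,qqn,dhom] -> 12 lines: ptp fufh dfh axpee qqn dhom htu tsju ode qikh xbdws rgh
Hunk 3: at line 3 remove [axpee,qqn] add [iuqn] -> 11 lines: ptp fufh dfh iuqn dhom htu tsju ode qikh xbdws rgh
Hunk 4: at line 4 remove [dhom] add [rzx,clycl] -> 12 lines: ptp fufh dfh iuqn rzx clycl htu tsju ode qikh xbdws rgh
Hunk 5: at line 2 remove [dfh] add [dcisa] -> 12 lines: ptp fufh dcisa iuqn rzx clycl htu tsju ode qikh xbdws rgh
Hunk 6: at line 5 remove [clycl,htu] add [zapdj,ljk] -> 12 lines: ptp fufh dcisa iuqn rzx zapdj ljk tsju ode qikh xbdws rgh
Hunk 7: at line 6 remove [tsju,ode] add [zahln,ndoll] -> 12 lines: ptp fufh dcisa iuqn rzx zapdj ljk zahln ndoll qikh xbdws rgh
Final line count: 12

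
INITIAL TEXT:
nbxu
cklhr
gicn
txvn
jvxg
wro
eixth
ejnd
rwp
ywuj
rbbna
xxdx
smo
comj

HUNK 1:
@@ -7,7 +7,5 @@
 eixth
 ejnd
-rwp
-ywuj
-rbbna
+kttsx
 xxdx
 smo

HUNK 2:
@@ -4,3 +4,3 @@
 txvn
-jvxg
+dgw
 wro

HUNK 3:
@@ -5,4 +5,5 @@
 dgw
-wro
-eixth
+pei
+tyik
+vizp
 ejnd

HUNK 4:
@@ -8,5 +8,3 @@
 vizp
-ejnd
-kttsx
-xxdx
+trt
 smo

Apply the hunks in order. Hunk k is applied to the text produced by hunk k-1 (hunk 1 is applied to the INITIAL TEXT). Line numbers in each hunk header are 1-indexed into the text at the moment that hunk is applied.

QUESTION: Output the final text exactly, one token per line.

Answer: nbxu
cklhr
gicn
txvn
dgw
pei
tyik
vizp
trt
smo
comj

Derivation:
Hunk 1: at line 7 remove [rwp,ywuj,rbbna] add [kttsx] -> 12 lines: nbxu cklhr gicn txvn jvxg wro eixth ejnd kttsx xxdx smo comj
Hunk 2: at line 4 remove [jvxg] add [dgw] -> 12 lines: nbxu cklhr gicn txvn dgw wro eixth ejnd kttsx xxdx smo comj
Hunk 3: at line 5 remove [wro,eixth] add [pei,tyik,vizp] -> 13 lines: nbxu cklhr gicn txvn dgw pei tyik vizp ejnd kttsx xxdx smo comj
Hunk 4: at line 8 remove [ejnd,kttsx,xxdx] add [trt] -> 11 lines: nbxu cklhr gicn txvn dgw pei tyik vizp trt smo comj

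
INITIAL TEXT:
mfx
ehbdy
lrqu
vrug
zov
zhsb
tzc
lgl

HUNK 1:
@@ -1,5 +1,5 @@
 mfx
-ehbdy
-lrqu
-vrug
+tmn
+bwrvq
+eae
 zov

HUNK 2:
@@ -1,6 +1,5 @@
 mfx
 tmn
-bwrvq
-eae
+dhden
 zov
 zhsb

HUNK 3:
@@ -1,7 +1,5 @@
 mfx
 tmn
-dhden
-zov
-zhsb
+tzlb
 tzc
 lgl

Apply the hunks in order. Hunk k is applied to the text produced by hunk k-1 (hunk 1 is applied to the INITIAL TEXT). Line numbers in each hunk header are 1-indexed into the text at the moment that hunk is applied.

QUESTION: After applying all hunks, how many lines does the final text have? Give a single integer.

Hunk 1: at line 1 remove [ehbdy,lrqu,vrug] add [tmn,bwrvq,eae] -> 8 lines: mfx tmn bwrvq eae zov zhsb tzc lgl
Hunk 2: at line 1 remove [bwrvq,eae] add [dhden] -> 7 lines: mfx tmn dhden zov zhsb tzc lgl
Hunk 3: at line 1 remove [dhden,zov,zhsb] add [tzlb] -> 5 lines: mfx tmn tzlb tzc lgl
Final line count: 5

Answer: 5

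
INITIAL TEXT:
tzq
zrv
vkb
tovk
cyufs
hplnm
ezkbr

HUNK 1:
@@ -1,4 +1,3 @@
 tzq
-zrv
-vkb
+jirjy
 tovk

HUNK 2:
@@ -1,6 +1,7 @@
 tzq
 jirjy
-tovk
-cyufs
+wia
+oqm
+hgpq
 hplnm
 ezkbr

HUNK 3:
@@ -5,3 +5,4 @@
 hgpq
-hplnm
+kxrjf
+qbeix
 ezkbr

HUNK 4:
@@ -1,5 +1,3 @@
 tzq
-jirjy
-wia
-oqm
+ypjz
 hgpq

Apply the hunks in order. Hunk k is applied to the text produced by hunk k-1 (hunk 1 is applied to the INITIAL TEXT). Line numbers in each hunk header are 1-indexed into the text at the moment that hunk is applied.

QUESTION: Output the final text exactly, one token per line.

Hunk 1: at line 1 remove [zrv,vkb] add [jirjy] -> 6 lines: tzq jirjy tovk cyufs hplnm ezkbr
Hunk 2: at line 1 remove [tovk,cyufs] add [wia,oqm,hgpq] -> 7 lines: tzq jirjy wia oqm hgpq hplnm ezkbr
Hunk 3: at line 5 remove [hplnm] add [kxrjf,qbeix] -> 8 lines: tzq jirjy wia oqm hgpq kxrjf qbeix ezkbr
Hunk 4: at line 1 remove [jirjy,wia,oqm] add [ypjz] -> 6 lines: tzq ypjz hgpq kxrjf qbeix ezkbr

Answer: tzq
ypjz
hgpq
kxrjf
qbeix
ezkbr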